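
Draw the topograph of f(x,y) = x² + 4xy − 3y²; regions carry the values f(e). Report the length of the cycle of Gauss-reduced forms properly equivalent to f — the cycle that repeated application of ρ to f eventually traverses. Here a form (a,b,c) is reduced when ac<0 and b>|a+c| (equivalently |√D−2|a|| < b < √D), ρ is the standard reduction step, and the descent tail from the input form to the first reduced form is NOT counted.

D = 28, ⌊√D⌋ = 5
river: ρ → (-3,2,2)
river: ρ → (2,2,-3)
river: ρ → (-3,4,1)
river: ρ → (1,4,-3)
ρ-cycle length = 4 (tail of 0 descent steps not counted)

4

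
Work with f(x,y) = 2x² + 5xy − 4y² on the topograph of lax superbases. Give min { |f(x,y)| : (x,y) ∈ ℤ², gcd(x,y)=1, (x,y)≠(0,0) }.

river: ρ → (-4,3,3)
river: ρ → (3,3,-4)
river: ρ → (-4,5,2)
river: ρ → (2,7,-1)
river: ρ → (-1,7,2)
river: ρ → (2,5,-4)
closes: descent 0, river 6
min |a| on river = 1

1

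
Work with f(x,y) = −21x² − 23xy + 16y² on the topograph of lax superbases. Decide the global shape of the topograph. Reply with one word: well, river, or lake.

D = b²−4ac = (-23)² − 4·(-21)·16 = 1873
D > 0 non-square ⇒ indefinite ⇒ periodic river

river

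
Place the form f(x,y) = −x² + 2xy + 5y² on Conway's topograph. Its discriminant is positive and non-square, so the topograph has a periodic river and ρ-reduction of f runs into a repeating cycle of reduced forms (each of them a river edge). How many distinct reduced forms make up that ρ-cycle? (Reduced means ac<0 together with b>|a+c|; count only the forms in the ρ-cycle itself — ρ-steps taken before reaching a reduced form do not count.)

D = 24, ⌊√D⌋ = 4
descent: ρ → (5,-2,-1)
descent: ρ → (-1,4,2)  [lands on river]
river: ρ → (2,4,-1)
ρ-cycle length = 2 (tail of 2 descent steps not counted)

2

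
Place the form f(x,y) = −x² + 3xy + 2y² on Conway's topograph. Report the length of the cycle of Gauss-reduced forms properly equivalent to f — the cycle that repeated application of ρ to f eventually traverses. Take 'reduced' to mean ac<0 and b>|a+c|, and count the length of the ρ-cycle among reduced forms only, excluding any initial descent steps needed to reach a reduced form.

D = 17, ⌊√D⌋ = 4
river: ρ → (2,1,-2)
river: ρ → (-2,3,1)
river: ρ → (1,3,-2)
river: ρ → (-2,1,2)
river: ρ → (2,3,-1)
river: ρ → (-1,3,2)
ρ-cycle length = 6 (tail of 0 descent steps not counted)

6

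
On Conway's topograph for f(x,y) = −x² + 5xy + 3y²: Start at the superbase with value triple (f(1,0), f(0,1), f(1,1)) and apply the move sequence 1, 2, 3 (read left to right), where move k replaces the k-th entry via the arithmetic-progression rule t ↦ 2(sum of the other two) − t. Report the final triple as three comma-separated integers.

start (-1,3,7) = (f(1,0),f(0,1),f(1,1))
replace slot 1: 2·(3+7) − (-1) = 21 → (21,3,7)
replace slot 2: 2·(21+7) − 3 = 53 → (21,53,7)
replace slot 3: 2·(21+53) − 7 = 141 → (21,53,141)

21,53,141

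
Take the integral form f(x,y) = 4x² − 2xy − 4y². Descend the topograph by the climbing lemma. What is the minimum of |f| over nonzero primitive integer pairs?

descent: ρ → (-4,2,4)  [lands on river]
river: ρ → (4,6,-2)
river: ρ → (-2,6,4)
river: ρ → (4,2,-4)
river: ρ → (-4,6,2)
river: ρ → (2,6,-4)
closes: descent 1, river 6
min |a| on river = 2

2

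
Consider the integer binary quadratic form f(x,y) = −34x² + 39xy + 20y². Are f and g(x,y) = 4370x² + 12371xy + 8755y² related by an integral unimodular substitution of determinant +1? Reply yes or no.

D₁ = 4241, D₂ = 4241
river cycle of f (length 106): (20, 41, -32), (-32, 23, 29), (29, 35, -26), (-26, 17, 38), (38, 59, -5), (-5, 61, 26), (26, 43, -23), (-23, 49, 20), (20, 31, -41), (-41, 51, 10), … (96 more)
river cycle of g (length 106): (20, 41, -32), (-32, 23, 29), (29, 35, -26), (-26, 17, 38), (38, 59, -5), (-5, 61, 26), (26, 43, -23), (-23, 49, 20), (20, 31, -41), (-41, 51, 10), … (96 more)
cycles coincide ⇒ equivalent

yes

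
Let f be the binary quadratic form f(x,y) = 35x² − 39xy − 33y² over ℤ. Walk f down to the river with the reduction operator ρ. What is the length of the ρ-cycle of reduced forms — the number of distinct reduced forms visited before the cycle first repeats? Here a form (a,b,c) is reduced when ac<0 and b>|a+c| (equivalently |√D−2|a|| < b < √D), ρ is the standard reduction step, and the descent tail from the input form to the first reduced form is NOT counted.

D = 6141, ⌊√D⌋ = 78
descent: ρ → (-33,39,35)  [lands on river]
river: ρ → (35,31,-37)
river: ρ → (-37,43,29)
river: ρ → (29,73,-7)
river: ρ → (-7,67,59)
river: ρ → (59,51,-15)
river: ρ → (-15,69,23)
river: ρ → (23,69,-15)
river: ρ → (-15,51,59)
river: ρ → (59,67,-7)
river: ρ → (-7,73,29)
river: ρ → (29,43,-37)
river: ρ → (-37,31,35)
river: ρ → (35,39,-33)
river: ρ → (-33,27,41)
river: ρ → (41,55,-19)
river: ρ → (-19,59,35)
river: ρ → (35,11,-43)
river: ρ → (-43,75,3)
river: ρ → (3,75,-43)
river: ρ → (-43,11,35)
river: ρ → (35,59,-19)
river: ρ → (-19,55,41)
river: ρ → (41,27,-33)
ρ-cycle length = 24 (tail of 1 descent step not counted)

24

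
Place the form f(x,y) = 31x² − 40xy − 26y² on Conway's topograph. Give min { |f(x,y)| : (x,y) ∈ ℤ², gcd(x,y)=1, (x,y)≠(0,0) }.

descent: ρ → (-26,40,31)  [lands on river]
river: ρ → (31,22,-35)
river: ρ → (-35,48,18)
river: ρ → (18,60,-17)
river: ρ → (-17,42,45)
river: ρ → (45,48,-14)
river: ρ → (-14,64,13)
river: ρ → (13,66,-9)
river: ρ → (-9,60,34)
river: ρ → (34,8,-35)
river: ρ → (-35,62,7)
river: ρ → (7,64,-26)
closes: descent 1, river 12
min |a| on river = 7

7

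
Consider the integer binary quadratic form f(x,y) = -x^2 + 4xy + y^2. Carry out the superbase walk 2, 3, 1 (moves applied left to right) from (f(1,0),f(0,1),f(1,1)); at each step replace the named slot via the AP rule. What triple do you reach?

start (-1,1,4) = (f(1,0),f(0,1),f(1,1))
replace slot 2: 2·((-1)+4) − 1 = 5 → (-1,5,4)
replace slot 3: 2·((-1)+5) − 4 = 4 → (-1,5,4)
replace slot 1: 2·(5+4) − (-1) = 19 → (19,5,4)

19,5,4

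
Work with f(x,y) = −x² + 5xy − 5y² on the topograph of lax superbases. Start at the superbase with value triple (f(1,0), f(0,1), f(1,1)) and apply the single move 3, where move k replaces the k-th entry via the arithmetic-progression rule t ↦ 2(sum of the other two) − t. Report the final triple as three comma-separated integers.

start (-1,-5,-1) = (f(1,0),f(0,1),f(1,1))
replace slot 3: 2·((-1)+(-5)) − (-1) = -11 → (-1,-5,-11)

-1,-5,-11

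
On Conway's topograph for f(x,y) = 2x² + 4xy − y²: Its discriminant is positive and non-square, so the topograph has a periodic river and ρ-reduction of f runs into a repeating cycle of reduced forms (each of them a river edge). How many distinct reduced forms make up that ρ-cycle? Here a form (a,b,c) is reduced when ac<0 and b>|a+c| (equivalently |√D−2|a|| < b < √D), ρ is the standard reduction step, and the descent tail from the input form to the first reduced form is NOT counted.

D = 24, ⌊√D⌋ = 4
river: ρ → (-1,4,2)
river: ρ → (2,4,-1)
ρ-cycle length = 2 (tail of 0 descent steps not counted)

2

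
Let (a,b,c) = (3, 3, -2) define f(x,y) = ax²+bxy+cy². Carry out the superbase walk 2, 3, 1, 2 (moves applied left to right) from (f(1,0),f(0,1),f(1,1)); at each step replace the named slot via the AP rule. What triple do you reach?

start (3,-2,4) = (f(1,0),f(0,1),f(1,1))
replace slot 2: 2·(3+4) − (-2) = 16 → (3,16,4)
replace slot 3: 2·(3+16) − 4 = 34 → (3,16,34)
replace slot 1: 2·(16+34) − 3 = 97 → (97,16,34)
replace slot 2: 2·(97+34) − 16 = 246 → (97,246,34)

97,246,34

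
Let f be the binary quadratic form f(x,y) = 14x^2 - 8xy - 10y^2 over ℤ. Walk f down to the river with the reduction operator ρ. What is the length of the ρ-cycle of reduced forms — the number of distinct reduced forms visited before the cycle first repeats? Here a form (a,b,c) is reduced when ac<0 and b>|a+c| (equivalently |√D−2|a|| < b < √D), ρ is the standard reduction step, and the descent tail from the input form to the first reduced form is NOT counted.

D = 624, ⌊√D⌋ = 24
descent: ρ → (-10,8,14)  [lands on river]
river: ρ → (14,20,-4)
river: ρ → (-4,20,14)
river: ρ → (14,8,-10)
river: ρ → (-10,12,12)
river: ρ → (12,12,-10)
ρ-cycle length = 6 (tail of 1 descent step not counted)

6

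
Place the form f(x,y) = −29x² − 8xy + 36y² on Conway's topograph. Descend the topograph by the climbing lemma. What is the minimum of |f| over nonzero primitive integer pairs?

descent: ρ → (36,8,-29)  [lands on river]
river: ρ → (-29,50,15)
river: ρ → (15,40,-44)
river: ρ → (-44,48,11)
river: ρ → (11,62,-9)
river: ρ → (-9,64,4)
river: ρ → (4,64,-9)
river: ρ → (-9,62,11)
river: ρ → (11,48,-44)
river: ρ → (-44,40,15)
river: ρ → (15,50,-29)
river: ρ → (-29,8,36)
river: ρ → (36,64,-1)
river: ρ → (-1,64,36)
closes: descent 1, river 14
min |a| on river = 1

1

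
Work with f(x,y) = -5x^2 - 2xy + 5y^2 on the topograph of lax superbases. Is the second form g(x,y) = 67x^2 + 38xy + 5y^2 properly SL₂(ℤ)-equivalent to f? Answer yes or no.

D₁ = 104, D₂ = 104
river cycle of f (length 6): (5, 2, -5), (-5, 8, 2), (2, 8, -5), (-5, 2, 5), (5, 8, -2), (-2, 8, 5)
river cycle of g (length 6): (5, 2, -5), (-5, 8, 2), (2, 8, -5), (-5, 2, 5), (5, 8, -2), (-2, 8, 5)
cycles coincide ⇒ equivalent

yes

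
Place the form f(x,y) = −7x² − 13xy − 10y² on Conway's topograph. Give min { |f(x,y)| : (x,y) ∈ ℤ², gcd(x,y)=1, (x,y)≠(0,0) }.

translate: b→-1 (≡13 mod 14), so (7,13,10)→(7,-1,4)
flip: (7,-1,4)→(4,1,7)
reduced (well bottom): (4,1,7) with a≤c, −a<b≤a
well minimum |f| = |-4| = 4 (negative-definite)

4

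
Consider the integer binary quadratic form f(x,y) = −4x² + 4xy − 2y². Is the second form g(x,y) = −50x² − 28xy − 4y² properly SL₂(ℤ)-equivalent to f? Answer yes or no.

D₁ = -16, D₂ = -16
f is negative-definite; reduce −f:
−f: translate: b→4 (≡-4 mod 8), so (4,-4,2)→(4,4,2)
−f: flip: (4,4,2)→(2,-4,4)
−f: translate: b→0 (≡-4 mod 4), so (2,-4,4)→(2,0,2)
−f: reduced (well bottom): (2,0,2) with a≤c, −a<b≤a
flip sign back: reduced form of f is (-2,0,-2)
g is negative-definite; reduce −g:
−g: flip: (50,28,4)→(4,-28,50)
−g: translate: b→4 (≡-28 mod 8), so (4,-28,50)→(4,4,2)
−g: flip: (4,4,2)→(2,-4,4)
−g: translate: b→0 (≡-4 mod 4), so (2,-4,4)→(2,0,2)
−g: reduced (well bottom): (2,0,2) with a≤c, −a<b≤a
flip sign back: reduced form of g is (-2,0,-2)
reduced forms (-2, 0, -2) vs (-2, 0, -2) ⇒ equivalent

yes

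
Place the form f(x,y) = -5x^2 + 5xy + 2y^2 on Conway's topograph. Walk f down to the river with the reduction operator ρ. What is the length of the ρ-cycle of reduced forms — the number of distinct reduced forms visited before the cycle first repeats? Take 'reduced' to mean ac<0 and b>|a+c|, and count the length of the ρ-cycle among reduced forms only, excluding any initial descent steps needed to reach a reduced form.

D = 65, ⌊√D⌋ = 8
river: ρ → (2,7,-2)
river: ρ → (-2,5,5)
river: ρ → (5,5,-2)
river: ρ → (-2,7,2)
river: ρ → (2,5,-5)
river: ρ → (-5,5,2)
ρ-cycle length = 6 (tail of 0 descent steps not counted)

6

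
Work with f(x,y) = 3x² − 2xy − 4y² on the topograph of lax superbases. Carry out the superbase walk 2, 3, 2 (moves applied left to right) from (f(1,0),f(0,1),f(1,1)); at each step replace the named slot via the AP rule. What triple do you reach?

start (3,-4,-3) = (f(1,0),f(0,1),f(1,1))
replace slot 2: 2·(3+(-3)) − (-4) = 4 → (3,4,-3)
replace slot 3: 2·(3+4) − (-3) = 17 → (3,4,17)
replace slot 2: 2·(3+17) − 4 = 36 → (3,36,17)

3,36,17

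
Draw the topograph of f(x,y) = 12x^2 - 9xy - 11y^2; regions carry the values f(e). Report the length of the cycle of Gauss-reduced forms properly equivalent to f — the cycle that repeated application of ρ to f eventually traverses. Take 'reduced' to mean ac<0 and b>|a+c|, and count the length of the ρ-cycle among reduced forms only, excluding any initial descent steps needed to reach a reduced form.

D = 609, ⌊√D⌋ = 24
descent: ρ → (-11,9,12)  [lands on river]
river: ρ → (12,15,-8)
river: ρ → (-8,17,10)
river: ρ → (10,23,-2)
river: ρ → (-2,21,21)
river: ρ → (21,21,-2)
river: ρ → (-2,23,10)
river: ρ → (10,17,-8)
river: ρ → (-8,15,12)
river: ρ → (12,9,-11)
river: ρ → (-11,13,10)
river: ρ → (10,7,-14)
river: ρ → (-14,21,3)
river: ρ → (3,21,-14)
river: ρ → (-14,7,10)
river: ρ → (10,13,-11)
ρ-cycle length = 16 (tail of 1 descent step not counted)

16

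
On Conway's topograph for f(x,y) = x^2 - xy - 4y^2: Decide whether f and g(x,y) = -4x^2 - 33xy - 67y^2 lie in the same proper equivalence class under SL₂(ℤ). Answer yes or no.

D₁ = 17, D₂ = 17
river cycle of f (length 6): (1, 3, -2), (-2, 1, 2), (2, 3, -1), (-1, 3, 2), (2, 1, -2), (-2, 3, 1)
river cycle of g (length 6): (1, 3, -2), (-2, 1, 2), (2, 3, -1), (-1, 3, 2), (2, 1, -2), (-2, 3, 1)
cycles coincide ⇒ equivalent

yes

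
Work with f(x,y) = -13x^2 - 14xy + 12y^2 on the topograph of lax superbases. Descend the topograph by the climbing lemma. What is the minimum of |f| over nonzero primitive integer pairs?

descent: ρ → (12,14,-13)  [lands on river]
river: ρ → (-13,12,13)
river: ρ → (13,14,-12)
river: ρ → (-12,10,15)
river: ρ → (15,20,-7)
river: ρ → (-7,22,12)
river: ρ → (12,26,-3)
river: ρ → (-3,28,3)
river: ρ → (3,26,-12)
river: ρ → (-12,22,7)
river: ρ → (7,20,-15)
river: ρ → (-15,10,12)
closes: descent 1, river 12
min |a| on river = 3

3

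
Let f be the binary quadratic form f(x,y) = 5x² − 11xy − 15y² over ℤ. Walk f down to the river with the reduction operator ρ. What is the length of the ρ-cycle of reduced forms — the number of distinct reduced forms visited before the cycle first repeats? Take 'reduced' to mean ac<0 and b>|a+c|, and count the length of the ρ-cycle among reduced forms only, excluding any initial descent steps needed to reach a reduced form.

D = 421, ⌊√D⌋ = 20
descent: ρ → (-15,11,5)  [lands on river]
river: ρ → (5,19,-3)
river: ρ → (-3,17,11)
river: ρ → (11,5,-9)
river: ρ → (-9,13,7)
river: ρ → (7,15,-7)
river: ρ → (-7,13,9)
river: ρ → (9,5,-11)
river: ρ → (-11,17,3)
river: ρ → (3,19,-5)
river: ρ → (-5,11,15)
river: ρ → (15,19,-1)
river: ρ → (-1,19,15)
river: ρ → (15,11,-5)
river: ρ → (-5,19,3)
river: ρ → (3,17,-11)
river: ρ → (-11,5,9)
river: ρ → (9,13,-7)
river: ρ → (-7,15,7)
river: ρ → (7,13,-9)
river: ρ → (-9,5,11)
river: ρ → (11,17,-3)
river: ρ → (-3,19,5)
river: ρ → (5,11,-15)
river: ρ → (-15,19,1)
river: ρ → (1,19,-15)
ρ-cycle length = 26 (tail of 1 descent step not counted)

26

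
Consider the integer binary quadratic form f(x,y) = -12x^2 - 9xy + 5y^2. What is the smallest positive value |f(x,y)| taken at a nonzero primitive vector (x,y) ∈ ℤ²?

descent: ρ → (5,9,-12)  [lands on river]
river: ρ → (-12,15,2)
river: ρ → (2,17,-4)
river: ρ → (-4,15,6)
river: ρ → (6,9,-10)
river: ρ → (-10,11,5)
closes: descent 1, river 6
min |a| on river = 2

2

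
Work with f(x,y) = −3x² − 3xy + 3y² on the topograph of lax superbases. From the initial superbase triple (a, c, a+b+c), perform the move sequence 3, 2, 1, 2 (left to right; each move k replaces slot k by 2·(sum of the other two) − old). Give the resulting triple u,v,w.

start (-3,3,-3) = (f(1,0),f(0,1),f(1,1))
replace slot 3: 2·((-3)+3) − (-3) = 3 → (-3,3,3)
replace slot 2: 2·((-3)+3) − 3 = -3 → (-3,-3,3)
replace slot 1: 2·((-3)+3) − (-3) = 3 → (3,-3,3)
replace slot 2: 2·(3+3) − (-3) = 15 → (3,15,3)

3,15,3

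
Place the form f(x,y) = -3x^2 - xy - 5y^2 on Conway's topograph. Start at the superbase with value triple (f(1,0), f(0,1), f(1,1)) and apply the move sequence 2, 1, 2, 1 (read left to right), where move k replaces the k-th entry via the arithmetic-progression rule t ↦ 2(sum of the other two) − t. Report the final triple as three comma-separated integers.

start (-3,-5,-9) = (f(1,0),f(0,1),f(1,1))
replace slot 2: 2·((-3)+(-9)) − (-5) = -19 → (-3,-19,-9)
replace slot 1: 2·((-19)+(-9)) − (-3) = -53 → (-53,-19,-9)
replace slot 2: 2·((-53)+(-9)) − (-19) = -105 → (-53,-105,-9)
replace slot 1: 2·((-105)+(-9)) − (-53) = -175 → (-175,-105,-9)

-175,-105,-9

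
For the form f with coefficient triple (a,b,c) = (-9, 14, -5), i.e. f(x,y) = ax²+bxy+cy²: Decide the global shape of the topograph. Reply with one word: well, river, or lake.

D = b²−4ac = 14² − 4·(-9)·(-5) = 16
D = 4² is a perfect square ⇒ form factors over ℤ ⇒ lakes

lake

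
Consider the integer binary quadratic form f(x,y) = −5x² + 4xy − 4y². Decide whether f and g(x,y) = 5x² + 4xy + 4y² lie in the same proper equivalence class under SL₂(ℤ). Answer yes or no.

D₁ = -64, D₂ = -64
f is negative-definite; reduce −f:
−f: flip: (5,-4,4)→(4,4,5)
−f: reduced (well bottom): (4,4,5) with a≤c, −a<b≤a
flip sign back: reduced form of f is (-4,-4,-5)
g: flip: (5,4,4)→(4,-4,5)
g: translate: b→4 (≡-4 mod 8), so (4,-4,5)→(4,4,5)
g: reduced (well bottom): (4,4,5) with a≤c, −a<b≤a
reduced forms (-4, -4, -5) vs (4, 4, 5) ⇒ inequivalent

no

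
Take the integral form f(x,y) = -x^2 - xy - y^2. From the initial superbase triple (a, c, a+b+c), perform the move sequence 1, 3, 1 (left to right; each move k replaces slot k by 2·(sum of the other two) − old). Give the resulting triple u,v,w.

start (-1,-1,-3) = (f(1,0),f(0,1),f(1,1))
replace slot 1: 2·((-1)+(-3)) − (-1) = -7 → (-7,-1,-3)
replace slot 3: 2·((-7)+(-1)) − (-3) = -13 → (-7,-1,-13)
replace slot 1: 2·((-1)+(-13)) − (-7) = -21 → (-21,-1,-13)

-21,-1,-13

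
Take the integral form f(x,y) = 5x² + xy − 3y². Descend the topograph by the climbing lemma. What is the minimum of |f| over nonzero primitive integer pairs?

descent: ρ → (-3,5,3)  [lands on river]
river: ρ → (3,7,-1)
river: ρ → (-1,7,3)
river: ρ → (3,5,-3)
river: ρ → (-3,7,1)
river: ρ → (1,7,-3)
closes: descent 1, river 6
min |a| on river = 1

1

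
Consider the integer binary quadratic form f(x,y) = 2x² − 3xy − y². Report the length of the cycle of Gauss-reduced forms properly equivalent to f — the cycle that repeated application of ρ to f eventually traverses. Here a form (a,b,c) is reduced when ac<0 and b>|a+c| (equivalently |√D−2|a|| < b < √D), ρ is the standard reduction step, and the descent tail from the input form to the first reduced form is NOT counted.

D = 17, ⌊√D⌋ = 4
descent: ρ → (-1,3,2)  [lands on river]
river: ρ → (2,1,-2)
river: ρ → (-2,3,1)
river: ρ → (1,3,-2)
river: ρ → (-2,1,2)
river: ρ → (2,3,-1)
ρ-cycle length = 6 (tail of 1 descent step not counted)

6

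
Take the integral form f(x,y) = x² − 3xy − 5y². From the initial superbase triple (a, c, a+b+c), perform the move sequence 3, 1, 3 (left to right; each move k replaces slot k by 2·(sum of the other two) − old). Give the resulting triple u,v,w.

start (1,-5,-7) = (f(1,0),f(0,1),f(1,1))
replace slot 3: 2·(1+(-5)) − (-7) = -1 → (1,-5,-1)
replace slot 1: 2·((-5)+(-1)) − 1 = -13 → (-13,-5,-1)
replace slot 3: 2·((-13)+(-5)) − (-1) = -35 → (-13,-5,-35)

-13,-5,-35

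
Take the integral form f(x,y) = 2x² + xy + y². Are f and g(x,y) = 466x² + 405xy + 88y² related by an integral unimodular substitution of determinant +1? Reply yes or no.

D₁ = -7, D₂ = -7
f: flip: (2,1,1)→(1,-1,2)
f: translate: b→1 (≡-1 mod 2), so (1,-1,2)→(1,1,2)
f: reduced (well bottom): (1,1,2) with a≤c, −a<b≤a
g: flip: (466,405,88)→(88,-405,466)
g: translate: b→-53 (≡-405 mod 176), so (88,-405,466)→(88,-53,8)
g: flip: (88,-53,8)→(8,53,88)
g: translate: b→5 (≡53 mod 16), so (8,53,88)→(8,5,1)
g: flip: (8,5,1)→(1,-5,8)
g: translate: b→1 (≡-5 mod 2), so (1,-5,8)→(1,1,2)
g: reduced (well bottom): (1,1,2) with a≤c, −a<b≤a
reduced forms (1, 1, 2) vs (1, 1, 2) ⇒ equivalent

yes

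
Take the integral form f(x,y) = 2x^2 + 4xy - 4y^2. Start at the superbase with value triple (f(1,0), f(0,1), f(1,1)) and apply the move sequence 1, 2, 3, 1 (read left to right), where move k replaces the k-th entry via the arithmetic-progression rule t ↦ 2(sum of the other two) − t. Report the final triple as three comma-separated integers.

start (2,-4,2) = (f(1,0),f(0,1),f(1,1))
replace slot 1: 2·((-4)+2) − 2 = -6 → (-6,-4,2)
replace slot 2: 2·((-6)+2) − (-4) = -4 → (-6,-4,2)
replace slot 3: 2·((-6)+(-4)) − 2 = -22 → (-6,-4,-22)
replace slot 1: 2·((-4)+(-22)) − (-6) = -46 → (-46,-4,-22)

-46,-4,-22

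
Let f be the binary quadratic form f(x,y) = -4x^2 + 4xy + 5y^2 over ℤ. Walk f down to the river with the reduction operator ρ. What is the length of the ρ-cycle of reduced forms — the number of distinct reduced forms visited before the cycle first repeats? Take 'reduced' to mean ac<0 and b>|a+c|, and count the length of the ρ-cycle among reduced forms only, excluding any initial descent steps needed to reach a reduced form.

D = 96, ⌊√D⌋ = 9
river: ρ → (5,6,-3)
river: ρ → (-3,6,5)
river: ρ → (5,4,-4)
river: ρ → (-4,4,5)
ρ-cycle length = 4 (tail of 0 descent steps not counted)

4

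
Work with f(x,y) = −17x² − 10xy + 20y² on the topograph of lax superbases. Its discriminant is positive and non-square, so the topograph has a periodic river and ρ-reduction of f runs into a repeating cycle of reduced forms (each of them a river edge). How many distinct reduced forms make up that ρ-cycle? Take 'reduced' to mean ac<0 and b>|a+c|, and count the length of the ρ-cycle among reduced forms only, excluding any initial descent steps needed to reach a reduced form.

D = 1460, ⌊√D⌋ = 38
descent: ρ → (20,10,-17)  [lands on river]
river: ρ → (-17,24,13)
river: ρ → (13,28,-13)
river: ρ → (-13,24,17)
river: ρ → (17,10,-20)
river: ρ → (-20,30,7)
river: ρ → (7,26,-28)
river: ρ → (-28,30,5)
river: ρ → (5,30,-28)
river: ρ → (-28,26,7)
river: ρ → (7,30,-20)
river: ρ → (-20,10,17)
river: ρ → (17,24,-13)
river: ρ → (-13,28,13)
river: ρ → (13,24,-17)
river: ρ → (-17,10,20)
river: ρ → (20,30,-7)
river: ρ → (-7,26,28)
river: ρ → (28,30,-5)
river: ρ → (-5,30,28)
river: ρ → (28,26,-7)
river: ρ → (-7,30,20)
ρ-cycle length = 22 (tail of 1 descent step not counted)

22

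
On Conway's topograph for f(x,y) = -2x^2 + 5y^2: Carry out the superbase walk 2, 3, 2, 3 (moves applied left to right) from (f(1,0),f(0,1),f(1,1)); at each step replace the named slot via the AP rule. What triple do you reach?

start (-2,5,3) = (f(1,0),f(0,1),f(1,1))
replace slot 2: 2·((-2)+3) − 5 = -3 → (-2,-3,3)
replace slot 3: 2·((-2)+(-3)) − 3 = -13 → (-2,-3,-13)
replace slot 2: 2·((-2)+(-13)) − (-3) = -27 → (-2,-27,-13)
replace slot 3: 2·((-2)+(-27)) − (-13) = -45 → (-2,-27,-45)

-2,-27,-45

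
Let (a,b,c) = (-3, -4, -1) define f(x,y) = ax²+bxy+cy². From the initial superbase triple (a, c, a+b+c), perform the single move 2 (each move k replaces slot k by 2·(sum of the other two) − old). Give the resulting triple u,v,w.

start (-3,-1,-8) = (f(1,0),f(0,1),f(1,1))
replace slot 2: 2·((-3)+(-8)) − (-1) = -21 → (-3,-21,-8)

-3,-21,-8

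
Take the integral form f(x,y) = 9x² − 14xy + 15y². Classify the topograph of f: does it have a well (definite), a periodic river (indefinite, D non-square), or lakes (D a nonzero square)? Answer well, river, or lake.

D = b²−4ac = (-14)² − 4·9·15 = -344
D < 0 ⇒ definite ⇒ every region one sign ⇒ single well

well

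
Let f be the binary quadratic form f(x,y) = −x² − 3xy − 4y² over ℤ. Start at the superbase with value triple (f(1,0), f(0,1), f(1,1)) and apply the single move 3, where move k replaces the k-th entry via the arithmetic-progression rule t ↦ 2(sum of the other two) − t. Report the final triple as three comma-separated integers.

start (-1,-4,-8) = (f(1,0),f(0,1),f(1,1))
replace slot 3: 2·((-1)+(-4)) − (-8) = -2 → (-1,-4,-2)

-1,-4,-2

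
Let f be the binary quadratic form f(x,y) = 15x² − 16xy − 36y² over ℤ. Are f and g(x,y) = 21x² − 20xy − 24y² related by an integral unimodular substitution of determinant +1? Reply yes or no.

D₁ = 2416, D₂ = 2416
river cycle of f (length 44): (15, 44, -8), (-8, 36, 35), (35, 34, -9), (-9, 38, 27), (27, 16, -20), (-20, 24, 23), (23, 22, -21), (-21, 20, 24), (24, 28, -17), (-17, 40, 12), … (34 more)
river cycle of g (length 44): (-24, 20, 21), (21, 22, -23), (-23, 24, 20), (20, 16, -27), (-27, 38, 9), (9, 34, -35), (-35, 36, 8), (8, 44, -15), (-15, 46, 5), (5, 44, -24), … (34 more)
cycles differ ⇒ inequivalent

no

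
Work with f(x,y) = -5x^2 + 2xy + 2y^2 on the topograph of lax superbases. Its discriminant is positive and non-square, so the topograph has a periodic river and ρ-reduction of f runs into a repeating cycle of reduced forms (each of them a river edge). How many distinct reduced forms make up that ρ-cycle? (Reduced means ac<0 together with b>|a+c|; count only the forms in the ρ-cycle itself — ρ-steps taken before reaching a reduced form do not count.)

D = 44, ⌊√D⌋ = 6
descent: ρ → (2,6,-1)  [lands on river]
river: ρ → (-1,6,2)
ρ-cycle length = 2 (tail of 1 descent step not counted)

2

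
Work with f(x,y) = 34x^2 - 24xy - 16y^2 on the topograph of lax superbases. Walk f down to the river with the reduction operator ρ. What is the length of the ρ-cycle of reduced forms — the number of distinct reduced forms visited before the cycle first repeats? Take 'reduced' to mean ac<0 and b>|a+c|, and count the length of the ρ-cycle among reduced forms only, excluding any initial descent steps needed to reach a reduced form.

D = 2752, ⌊√D⌋ = 52
descent: ρ → (-16,24,34)  [lands on river]
river: ρ → (34,44,-6)
river: ρ → (-6,52,2)
river: ρ → (2,52,-6)
river: ρ → (-6,44,34)
river: ρ → (34,24,-16)
river: ρ → (-16,40,18)
river: ρ → (18,32,-24)
river: ρ → (-24,16,26)
river: ρ → (26,36,-14)
river: ρ → (-14,48,8)
river: ρ → (8,48,-14)
river: ρ → (-14,36,26)
river: ρ → (26,16,-24)
river: ρ → (-24,32,18)
river: ρ → (18,40,-16)
ρ-cycle length = 16 (tail of 1 descent step not counted)

16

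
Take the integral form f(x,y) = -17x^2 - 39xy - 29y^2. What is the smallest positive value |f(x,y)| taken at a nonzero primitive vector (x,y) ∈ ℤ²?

translate: b→5 (≡39 mod 34), so (17,39,29)→(17,5,7)
flip: (17,5,7)→(7,-5,17)
reduced (well bottom): (7,-5,17) with a≤c, −a<b≤a
well minimum |f| = |-7| = 7 (negative-definite)

7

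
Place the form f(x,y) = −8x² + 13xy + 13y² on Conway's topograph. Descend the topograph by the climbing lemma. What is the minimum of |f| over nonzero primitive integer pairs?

river: ρ → (13,13,-8)
river: ρ → (-8,19,7)
river: ρ → (7,23,-2)
river: ρ → (-2,21,18)
river: ρ → (18,15,-5)
river: ρ → (-5,15,18)
river: ρ → (18,21,-2)
river: ρ → (-2,23,7)
river: ρ → (7,19,-8)
river: ρ → (-8,13,13)
closes: descent 0, river 10
min |a| on river = 2

2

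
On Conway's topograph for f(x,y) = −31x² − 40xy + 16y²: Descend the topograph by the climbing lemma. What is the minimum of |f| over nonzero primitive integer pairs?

descent: ρ → (16,40,-31)  [lands on river]
river: ρ → (-31,22,25)
river: ρ → (25,28,-28)
river: ρ → (-28,28,25)
river: ρ → (25,22,-31)
river: ρ → (-31,40,16)
river: ρ → (16,56,-7)
river: ρ → (-7,56,16)
closes: descent 1, river 8
min |a| on river = 7

7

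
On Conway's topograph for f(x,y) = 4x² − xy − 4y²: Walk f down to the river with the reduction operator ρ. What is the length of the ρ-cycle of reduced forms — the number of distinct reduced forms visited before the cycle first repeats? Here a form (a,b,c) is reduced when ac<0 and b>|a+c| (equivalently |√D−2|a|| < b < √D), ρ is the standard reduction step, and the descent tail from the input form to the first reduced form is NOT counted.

D = 65, ⌊√D⌋ = 8
descent: ρ → (-4,1,4)  [lands on river]
river: ρ → (4,7,-1)
river: ρ → (-1,7,4)
river: ρ → (4,1,-4)
river: ρ → (-4,7,1)
river: ρ → (1,7,-4)
ρ-cycle length = 6 (tail of 1 descent step not counted)

6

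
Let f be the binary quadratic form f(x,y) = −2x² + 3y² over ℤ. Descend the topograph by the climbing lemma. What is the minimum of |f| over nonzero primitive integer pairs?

descent: ρ → (3,0,-2)
descent: ρ → (-2,4,1)  [lands on river]
river: ρ → (1,4,-2)
closes: descent 2, river 2
min |a| on river = 1

1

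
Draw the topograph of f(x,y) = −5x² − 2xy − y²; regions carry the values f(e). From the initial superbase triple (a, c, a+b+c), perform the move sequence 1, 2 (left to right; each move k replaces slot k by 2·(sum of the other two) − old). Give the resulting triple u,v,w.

start (-5,-1,-8) = (f(1,0),f(0,1),f(1,1))
replace slot 1: 2·((-1)+(-8)) − (-5) = -13 → (-13,-1,-8)
replace slot 2: 2·((-13)+(-8)) − (-1) = -41 → (-13,-41,-8)

-13,-41,-8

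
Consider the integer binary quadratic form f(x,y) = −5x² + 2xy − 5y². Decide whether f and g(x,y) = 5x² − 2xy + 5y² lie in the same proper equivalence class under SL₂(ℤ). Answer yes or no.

D₁ = -96, D₂ = -96
f is negative-definite; reduce −f:
−f: flip: (5,-2,5)→(5,2,5)
−f: reduced (well bottom): (5,2,5) with a≤c, −a<b≤a
flip sign back: reduced form of f is (-5,-2,-5)
g: flip: (5,-2,5)→(5,2,5)
g: reduced (well bottom): (5,2,5) with a≤c, −a<b≤a
reduced forms (-5, -2, -5) vs (5, 2, 5) ⇒ inequivalent

no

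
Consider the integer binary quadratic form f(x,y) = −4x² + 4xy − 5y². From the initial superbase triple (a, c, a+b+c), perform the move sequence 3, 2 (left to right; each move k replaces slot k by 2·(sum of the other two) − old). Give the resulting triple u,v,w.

start (-4,-5,-5) = (f(1,0),f(0,1),f(1,1))
replace slot 3: 2·((-4)+(-5)) − (-5) = -13 → (-4,-5,-13)
replace slot 2: 2·((-4)+(-13)) − (-5) = -29 → (-4,-29,-13)

-4,-29,-13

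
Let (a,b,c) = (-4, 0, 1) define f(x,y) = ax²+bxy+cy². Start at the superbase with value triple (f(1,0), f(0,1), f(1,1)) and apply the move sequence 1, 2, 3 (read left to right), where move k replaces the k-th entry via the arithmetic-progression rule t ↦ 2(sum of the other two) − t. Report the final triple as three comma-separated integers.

start (-4,1,-3) = (f(1,0),f(0,1),f(1,1))
replace slot 1: 2·(1+(-3)) − (-4) = 0 → (0,1,-3)
replace slot 2: 2·(0+(-3)) − 1 = -7 → (0,-7,-3)
replace slot 3: 2·(0+(-7)) − (-3) = -11 → (0,-7,-11)

0,-7,-11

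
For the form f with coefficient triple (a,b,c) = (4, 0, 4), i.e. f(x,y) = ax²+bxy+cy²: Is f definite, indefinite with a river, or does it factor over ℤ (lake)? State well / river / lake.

D = b²−4ac = 0² − 4·4·4 = -64
D < 0 ⇒ definite ⇒ every region one sign ⇒ single well

well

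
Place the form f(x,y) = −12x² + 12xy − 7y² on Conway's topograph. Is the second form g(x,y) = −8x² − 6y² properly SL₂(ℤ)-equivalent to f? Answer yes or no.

D₁ = -192, D₂ = -192
f is negative-definite; reduce −f:
−f: translate: b→12 (≡-12 mod 24), so (12,-12,7)→(12,12,7)
−f: flip: (12,12,7)→(7,-12,12)
−f: translate: b→2 (≡-12 mod 14), so (7,-12,12)→(7,2,7)
−f: reduced (well bottom): (7,2,7) with a≤c, −a<b≤a
flip sign back: reduced form of f is (-7,-2,-7)
g is negative-definite; reduce −g:
−g: flip: (8,0,6)→(6,0,8)
−g: reduced (well bottom): (6,0,8) with a≤c, −a<b≤a
flip sign back: reduced form of g is (-6,0,-8)
reduced forms (-7, -2, -7) vs (-6, 0, -8) ⇒ inequivalent

no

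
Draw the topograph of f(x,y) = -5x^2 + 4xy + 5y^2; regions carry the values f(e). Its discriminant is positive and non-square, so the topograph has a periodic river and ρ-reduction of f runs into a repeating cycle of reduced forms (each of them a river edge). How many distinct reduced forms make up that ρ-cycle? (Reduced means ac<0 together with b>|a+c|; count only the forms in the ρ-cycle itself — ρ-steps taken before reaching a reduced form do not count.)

D = 116, ⌊√D⌋ = 10
river: ρ → (5,6,-4)
river: ρ → (-4,10,1)
river: ρ → (1,10,-4)
river: ρ → (-4,6,5)
river: ρ → (5,4,-5)
river: ρ → (-5,6,4)
river: ρ → (4,10,-1)
river: ρ → (-1,10,4)
river: ρ → (4,6,-5)
river: ρ → (-5,4,5)
ρ-cycle length = 10 (tail of 0 descent steps not counted)

10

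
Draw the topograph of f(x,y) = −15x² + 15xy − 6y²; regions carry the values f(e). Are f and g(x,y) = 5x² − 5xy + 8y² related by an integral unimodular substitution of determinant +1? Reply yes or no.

D₁ = -135, D₂ = -135
f is negative-definite; reduce −f:
−f: translate: b→15 (≡-15 mod 30), so (15,-15,6)→(15,15,6)
−f: flip: (15,15,6)→(6,-15,15)
−f: translate: b→-3 (≡-15 mod 12), so (6,-15,15)→(6,-3,6)
−f: flip: (6,-3,6)→(6,3,6)
−f: reduced (well bottom): (6,3,6) with a≤c, −a<b≤a
flip sign back: reduced form of f is (-6,-3,-6)
g: translate: b→5 (≡-5 mod 10), so (5,-5,8)→(5,5,8)
g: reduced (well bottom): (5,5,8) with a≤c, −a<b≤a
reduced forms (-6, -3, -6) vs (5, 5, 8) ⇒ inequivalent

no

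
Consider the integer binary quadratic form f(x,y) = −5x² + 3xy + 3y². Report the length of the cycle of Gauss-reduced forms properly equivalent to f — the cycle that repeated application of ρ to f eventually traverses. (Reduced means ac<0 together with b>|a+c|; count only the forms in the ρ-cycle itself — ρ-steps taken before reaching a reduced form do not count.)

D = 69, ⌊√D⌋ = 8
river: ρ → (3,3,-5)
river: ρ → (-5,7,1)
river: ρ → (1,7,-5)
river: ρ → (-5,3,3)
ρ-cycle length = 4 (tail of 0 descent steps not counted)

4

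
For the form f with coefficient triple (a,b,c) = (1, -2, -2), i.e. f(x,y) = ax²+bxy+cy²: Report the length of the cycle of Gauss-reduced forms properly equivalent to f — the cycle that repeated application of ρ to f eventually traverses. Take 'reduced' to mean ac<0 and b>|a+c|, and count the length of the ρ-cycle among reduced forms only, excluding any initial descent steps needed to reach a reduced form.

D = 12, ⌊√D⌋ = 3
descent: ρ → (-2,2,1)  [lands on river]
river: ρ → (1,2,-2)
ρ-cycle length = 2 (tail of 1 descent step not counted)

2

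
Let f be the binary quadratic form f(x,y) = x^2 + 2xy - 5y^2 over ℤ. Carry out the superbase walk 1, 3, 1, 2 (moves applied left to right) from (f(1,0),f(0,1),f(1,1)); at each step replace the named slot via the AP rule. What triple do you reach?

start (1,-5,-2) = (f(1,0),f(0,1),f(1,1))
replace slot 1: 2·((-5)+(-2)) − 1 = -15 → (-15,-5,-2)
replace slot 3: 2·((-15)+(-5)) − (-2) = -38 → (-15,-5,-38)
replace slot 1: 2·((-5)+(-38)) − (-15) = -71 → (-71,-5,-38)
replace slot 2: 2·((-71)+(-38)) − (-5) = -213 → (-71,-213,-38)

-71,-213,-38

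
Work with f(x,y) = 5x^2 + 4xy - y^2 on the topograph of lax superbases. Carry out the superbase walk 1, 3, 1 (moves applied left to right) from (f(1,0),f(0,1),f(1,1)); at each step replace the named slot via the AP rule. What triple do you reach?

start (5,-1,8) = (f(1,0),f(0,1),f(1,1))
replace slot 1: 2·((-1)+8) − 5 = 9 → (9,-1,8)
replace slot 3: 2·(9+(-1)) − 8 = 8 → (9,-1,8)
replace slot 1: 2·((-1)+8) − 9 = 5 → (5,-1,8)

5,-1,8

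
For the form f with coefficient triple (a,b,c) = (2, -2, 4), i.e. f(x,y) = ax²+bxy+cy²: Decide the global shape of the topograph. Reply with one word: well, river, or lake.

D = b²−4ac = (-2)² − 4·2·4 = -28
D < 0 ⇒ definite ⇒ every region one sign ⇒ single well

well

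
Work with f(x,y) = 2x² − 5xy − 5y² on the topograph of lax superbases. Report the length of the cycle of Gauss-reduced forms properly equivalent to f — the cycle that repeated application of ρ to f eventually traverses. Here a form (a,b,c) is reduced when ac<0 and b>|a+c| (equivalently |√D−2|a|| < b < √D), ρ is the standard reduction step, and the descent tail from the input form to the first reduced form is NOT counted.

D = 65, ⌊√D⌋ = 8
descent: ρ → (-5,5,2)  [lands on river]
river: ρ → (2,7,-2)
river: ρ → (-2,5,5)
river: ρ → (5,5,-2)
river: ρ → (-2,7,2)
river: ρ → (2,5,-5)
ρ-cycle length = 6 (tail of 1 descent step not counted)

6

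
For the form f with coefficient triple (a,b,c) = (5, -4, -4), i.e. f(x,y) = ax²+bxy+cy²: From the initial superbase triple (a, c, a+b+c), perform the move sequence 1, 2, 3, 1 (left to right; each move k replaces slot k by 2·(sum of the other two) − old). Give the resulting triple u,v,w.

start (5,-4,-3) = (f(1,0),f(0,1),f(1,1))
replace slot 1: 2·((-4)+(-3)) − 5 = -19 → (-19,-4,-3)
replace slot 2: 2·((-19)+(-3)) − (-4) = -40 → (-19,-40,-3)
replace slot 3: 2·((-19)+(-40)) − (-3) = -115 → (-19,-40,-115)
replace slot 1: 2·((-40)+(-115)) − (-19) = -291 → (-291,-40,-115)

-291,-40,-115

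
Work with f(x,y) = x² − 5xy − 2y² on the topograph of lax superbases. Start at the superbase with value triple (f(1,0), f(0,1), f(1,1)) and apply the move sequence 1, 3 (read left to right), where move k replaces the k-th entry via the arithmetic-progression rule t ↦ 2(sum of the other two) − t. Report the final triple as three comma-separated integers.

start (1,-2,-6) = (f(1,0),f(0,1),f(1,1))
replace slot 1: 2·((-2)+(-6)) − 1 = -17 → (-17,-2,-6)
replace slot 3: 2·((-17)+(-2)) − (-6) = -32 → (-17,-2,-32)

-17,-2,-32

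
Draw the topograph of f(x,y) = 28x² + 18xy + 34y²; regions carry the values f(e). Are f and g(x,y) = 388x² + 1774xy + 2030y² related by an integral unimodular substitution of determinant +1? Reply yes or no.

D₁ = -3484, D₂ = -3484
f: reduced (well bottom): (28,18,34) with a≤c, −a<b≤a
g: translate: b→222 (≡1774 mod 776), so (388,1774,2030)→(388,222,34)
g: flip: (388,222,34)→(34,-222,388)
g: translate: b→-18 (≡-222 mod 68), so (34,-222,388)→(34,-18,28)
g: flip: (34,-18,28)→(28,18,34)
g: reduced (well bottom): (28,18,34) with a≤c, −a<b≤a
reduced forms (28, 18, 34) vs (28, 18, 34) ⇒ equivalent

yes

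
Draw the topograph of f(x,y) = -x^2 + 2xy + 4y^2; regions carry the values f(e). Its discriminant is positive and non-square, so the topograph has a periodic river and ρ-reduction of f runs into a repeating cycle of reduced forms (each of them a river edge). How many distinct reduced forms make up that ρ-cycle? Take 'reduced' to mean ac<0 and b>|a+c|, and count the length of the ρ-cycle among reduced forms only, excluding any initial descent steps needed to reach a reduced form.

D = 20, ⌊√D⌋ = 4
descent: ρ → (4,-2,-1)
descent: ρ → (-1,4,1)  [lands on river]
river: ρ → (1,4,-1)
ρ-cycle length = 2 (tail of 2 descent steps not counted)

2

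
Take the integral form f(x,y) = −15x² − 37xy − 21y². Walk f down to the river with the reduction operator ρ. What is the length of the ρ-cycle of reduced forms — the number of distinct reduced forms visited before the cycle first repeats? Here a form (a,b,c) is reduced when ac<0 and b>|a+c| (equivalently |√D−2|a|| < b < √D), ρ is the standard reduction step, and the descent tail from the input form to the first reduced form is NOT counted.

D = 109, ⌊√D⌋ = 10
descent: ρ → (-21,-5,1)
descent: ρ → (1,9,-7)  [lands on river]
river: ρ → (-7,5,3)
river: ρ → (3,7,-5)
river: ρ → (-5,3,5)
river: ρ → (5,7,-3)
river: ρ → (-3,5,7)
river: ρ → (7,9,-1)
river: ρ → (-1,9,7)
river: ρ → (7,5,-3)
river: ρ → (-3,7,5)
river: ρ → (5,3,-5)
river: ρ → (-5,7,3)
river: ρ → (3,5,-7)
river: ρ → (-7,9,1)
ρ-cycle length = 14 (tail of 2 descent steps not counted)

14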